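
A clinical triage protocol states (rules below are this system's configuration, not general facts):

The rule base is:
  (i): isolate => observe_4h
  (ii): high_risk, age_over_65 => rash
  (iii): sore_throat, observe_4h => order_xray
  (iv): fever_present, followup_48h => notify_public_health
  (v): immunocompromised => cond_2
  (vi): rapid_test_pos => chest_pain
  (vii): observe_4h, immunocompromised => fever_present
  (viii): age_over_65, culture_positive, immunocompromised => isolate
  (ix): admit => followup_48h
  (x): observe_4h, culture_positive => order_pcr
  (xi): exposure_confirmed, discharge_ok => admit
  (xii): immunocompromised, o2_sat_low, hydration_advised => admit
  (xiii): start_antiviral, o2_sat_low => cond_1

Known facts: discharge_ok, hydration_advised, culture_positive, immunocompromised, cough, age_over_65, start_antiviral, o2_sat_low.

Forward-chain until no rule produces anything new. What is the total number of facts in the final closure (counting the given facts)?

Round 1 fires (v), (viii), (xii), (xiii), giving cond_2, isolate, admit, cond_1.
Round 2 fires (i), (ix), giving observe_4h, followup_48h.
Round 3 fires (vii), (x), giving fever_present, order_pcr.
Round 4 fires (iv), giving notify_public_health.
Closure: {admit, age_over_65, cond_1, cond_2, cough, culture_positive, discharge_ok, fever_present, followup_48h, hydration_advised, immunocompromised, isolate, notify_public_health, o2_sat_low, observe_4h, order_pcr, start_antiviral} — 17 facts.

17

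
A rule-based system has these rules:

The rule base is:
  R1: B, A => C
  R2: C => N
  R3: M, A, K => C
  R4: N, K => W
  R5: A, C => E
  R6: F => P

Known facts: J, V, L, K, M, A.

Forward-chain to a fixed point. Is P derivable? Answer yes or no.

Round 1 — R3, derive C.
Round 2 — R2, R5, derive N, E.
Round 3 — R4, derive W.
Fixed point reached. P is concluded only by R6; R6 needs F (never derived).

no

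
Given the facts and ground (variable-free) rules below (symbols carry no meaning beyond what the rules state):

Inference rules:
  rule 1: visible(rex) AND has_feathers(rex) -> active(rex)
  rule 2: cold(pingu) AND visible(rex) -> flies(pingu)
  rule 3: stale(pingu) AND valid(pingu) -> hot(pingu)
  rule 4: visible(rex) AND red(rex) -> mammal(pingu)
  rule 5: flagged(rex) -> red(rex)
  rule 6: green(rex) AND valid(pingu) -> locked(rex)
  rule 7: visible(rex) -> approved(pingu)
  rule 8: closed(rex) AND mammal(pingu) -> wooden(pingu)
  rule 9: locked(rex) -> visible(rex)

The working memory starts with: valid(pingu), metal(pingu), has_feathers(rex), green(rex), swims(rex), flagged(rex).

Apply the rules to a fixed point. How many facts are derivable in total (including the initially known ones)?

12

Round 1: rule 5 [flagged(rex) -> red(rex)]; rule 6 [green(rex) AND valid(pingu) -> locked(rex)]. Adds red(rex), locked(rex).
Round 2: rule 9 [locked(rex) -> visible(rex)]. Adds visible(rex).
Round 3: rule 1 [visible(rex) AND has_feathers(rex) -> active(rex)]; rule 4 [visible(rex) AND red(rex) -> mammal(pingu)]; rule 7 [visible(rex) -> approved(pingu)]. Adds active(rex), mammal(pingu), approved(pingu).
Closure: {active(rex), approved(pingu), flagged(rex), green(rex), has_feathers(rex), locked(rex), mammal(pingu), metal(pingu), red(rex), swims(rex), valid(pingu), visible(rex)} — 12 facts.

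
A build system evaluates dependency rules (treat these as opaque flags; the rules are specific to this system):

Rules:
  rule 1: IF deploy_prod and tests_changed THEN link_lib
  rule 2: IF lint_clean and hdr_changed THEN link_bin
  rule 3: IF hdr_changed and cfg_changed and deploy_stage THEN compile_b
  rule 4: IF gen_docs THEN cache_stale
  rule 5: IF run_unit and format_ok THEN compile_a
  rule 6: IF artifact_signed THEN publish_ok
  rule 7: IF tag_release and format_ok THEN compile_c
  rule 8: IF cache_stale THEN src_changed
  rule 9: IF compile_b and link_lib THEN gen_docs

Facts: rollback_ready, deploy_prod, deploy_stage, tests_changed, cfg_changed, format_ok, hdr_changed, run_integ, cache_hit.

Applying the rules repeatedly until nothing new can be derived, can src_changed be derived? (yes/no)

yes

Round 1: rule 1 [IF deploy_prod and tests_changed THEN link_lib]; rule 3 [IF hdr_changed and cfg_changed and deploy_stage THEN compile_b]. Adds link_lib, compile_b.
Round 2: rule 9 [IF compile_b and link_lib THEN gen_docs]. Adds gen_docs.
Round 3: rule 4 [IF gen_docs THEN cache_stale]. Adds cache_stale.
Round 4: rule 8 [IF cache_stale THEN src_changed]. Adds src_changed.
src_changed appears in round 4, so it is derivable.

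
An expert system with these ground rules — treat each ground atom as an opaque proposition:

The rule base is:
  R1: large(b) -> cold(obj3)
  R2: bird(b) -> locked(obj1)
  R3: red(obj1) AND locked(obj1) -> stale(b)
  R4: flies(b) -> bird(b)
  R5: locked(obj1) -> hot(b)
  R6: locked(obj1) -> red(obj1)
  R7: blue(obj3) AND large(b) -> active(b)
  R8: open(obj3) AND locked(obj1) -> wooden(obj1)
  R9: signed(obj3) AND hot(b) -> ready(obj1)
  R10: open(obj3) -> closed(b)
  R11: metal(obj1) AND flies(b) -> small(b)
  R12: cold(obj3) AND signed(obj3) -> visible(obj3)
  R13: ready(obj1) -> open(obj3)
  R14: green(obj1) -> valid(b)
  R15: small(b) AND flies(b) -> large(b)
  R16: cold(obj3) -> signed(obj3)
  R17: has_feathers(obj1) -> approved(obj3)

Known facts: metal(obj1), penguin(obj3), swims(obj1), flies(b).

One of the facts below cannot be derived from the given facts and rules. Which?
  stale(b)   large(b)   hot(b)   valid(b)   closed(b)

valid(b)

[1] R4 [flies(b) -> bird(b)]; R11 [metal(obj1) AND flies(b) -> small(b)]. ⇒ new: bird(b), small(b).
[2] R2 [bird(b) -> locked(obj1)]; R15 [small(b) AND flies(b) -> large(b)]. ⇒ new: locked(obj1), large(b).
[3] R1 [large(b) -> cold(obj3)]; R5 [locked(obj1) -> hot(b)]; R6 [locked(obj1) -> red(obj1)]. ⇒ new: cold(obj3), hot(b), red(obj1).
[4] R3 [red(obj1) AND locked(obj1) -> stale(b)]; R16 [cold(obj3) -> signed(obj3)]. ⇒ new: stale(b), signed(obj3).
[5] R9 [signed(obj3) AND hot(b) -> ready(obj1)]; R12 [cold(obj3) AND signed(obj3) -> visible(obj3)]. ⇒ new: ready(obj1), visible(obj3).
[6] R13 [ready(obj1) -> open(obj3)]. ⇒ new: open(obj3).
[7] R8 [open(obj3) AND locked(obj1) -> wooden(obj1)]; R10 [open(obj3) -> closed(b)]. ⇒ new: wooden(obj1), closed(b).
Derived: stale(b) (round 4), hot(b) (round 3), closed(b) (round 7), large(b) (round 2). valid(b) never appears in any round.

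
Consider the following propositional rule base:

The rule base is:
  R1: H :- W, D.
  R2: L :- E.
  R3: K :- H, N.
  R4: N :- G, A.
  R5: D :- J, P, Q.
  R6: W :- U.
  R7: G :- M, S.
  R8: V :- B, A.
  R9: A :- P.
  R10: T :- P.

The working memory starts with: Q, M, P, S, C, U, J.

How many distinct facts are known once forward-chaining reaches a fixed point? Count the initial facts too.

Round 1 — R5, R6, R7, R9, R10, derive D, W, G, A, T.
Round 2 — R1, R4, derive H, N.
Round 3 — R3, derive K.
Closure: {A, C, D, G, H, J, K, M, N, P, Q, S, T, U, W} — 15 facts.

15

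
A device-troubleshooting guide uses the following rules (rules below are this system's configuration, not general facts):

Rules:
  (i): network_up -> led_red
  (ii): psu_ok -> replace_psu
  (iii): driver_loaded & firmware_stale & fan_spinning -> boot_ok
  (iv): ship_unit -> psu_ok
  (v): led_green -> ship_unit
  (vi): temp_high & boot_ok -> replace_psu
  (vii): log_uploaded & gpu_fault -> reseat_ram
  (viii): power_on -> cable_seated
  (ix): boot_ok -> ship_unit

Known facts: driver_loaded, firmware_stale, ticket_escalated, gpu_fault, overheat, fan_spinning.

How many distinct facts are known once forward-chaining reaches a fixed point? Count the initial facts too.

Round 1: (iii) [driver_loaded & firmware_stale & fan_spinning -> boot_ok]. Adds boot_ok.
Round 2: (ix) [boot_ok -> ship_unit]. Adds ship_unit.
Round 3: (iv) [ship_unit -> psu_ok]. Adds psu_ok.
Round 4: (ii) [psu_ok -> replace_psu]. Adds replace_psu.
Closure: {boot_ok, driver_loaded, fan_spinning, firmware_stale, gpu_fault, overheat, psu_ok, replace_psu, ship_unit, ticket_escalated} — 10 facts.

10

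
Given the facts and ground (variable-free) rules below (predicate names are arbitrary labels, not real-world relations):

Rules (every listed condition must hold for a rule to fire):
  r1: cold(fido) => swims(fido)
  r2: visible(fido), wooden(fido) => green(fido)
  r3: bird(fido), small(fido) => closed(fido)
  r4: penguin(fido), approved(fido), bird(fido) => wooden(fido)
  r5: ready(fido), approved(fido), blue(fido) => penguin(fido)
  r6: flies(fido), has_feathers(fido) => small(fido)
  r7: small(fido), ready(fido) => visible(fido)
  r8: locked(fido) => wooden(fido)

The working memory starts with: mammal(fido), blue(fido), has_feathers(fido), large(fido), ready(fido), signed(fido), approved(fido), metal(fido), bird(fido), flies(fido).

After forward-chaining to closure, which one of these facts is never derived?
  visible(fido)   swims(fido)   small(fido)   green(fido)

Round 1 fires r5, r6, giving penguin(fido), small(fido).
Round 2 fires r3, r4, r7, giving closed(fido), wooden(fido), visible(fido).
Round 3 fires r2, giving green(fido).
Derived: visible(fido) (round 2), small(fido) (round 1), green(fido) (round 3). swims(fido) never appears in any round.

swims(fido)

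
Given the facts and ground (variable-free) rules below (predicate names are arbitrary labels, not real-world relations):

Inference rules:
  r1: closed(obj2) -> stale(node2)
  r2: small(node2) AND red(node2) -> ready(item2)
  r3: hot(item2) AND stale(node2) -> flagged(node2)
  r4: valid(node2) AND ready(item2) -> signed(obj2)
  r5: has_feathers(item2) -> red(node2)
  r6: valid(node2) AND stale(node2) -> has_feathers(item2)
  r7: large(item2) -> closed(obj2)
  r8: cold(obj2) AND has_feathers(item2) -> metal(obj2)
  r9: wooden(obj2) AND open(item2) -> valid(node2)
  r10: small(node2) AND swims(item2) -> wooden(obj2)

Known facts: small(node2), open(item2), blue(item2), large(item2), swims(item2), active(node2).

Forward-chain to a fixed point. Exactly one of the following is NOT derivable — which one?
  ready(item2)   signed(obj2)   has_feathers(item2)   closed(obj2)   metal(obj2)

metal(obj2)

Round 1: r7 [large(item2) -> closed(obj2)]; r10 [small(node2) AND swims(item2) -> wooden(obj2)]. New: closed(obj2), wooden(obj2).
Round 2: r1 [closed(obj2) -> stale(node2)]; r9 [wooden(obj2) AND open(item2) -> valid(node2)]. New: stale(node2), valid(node2).
Round 3: r6 [valid(node2) AND stale(node2) -> has_feathers(item2)]. New: has_feathers(item2).
Round 4: r5 [has_feathers(item2) -> red(node2)]. New: red(node2).
Round 5: r2 [small(node2) AND red(node2) -> ready(item2)]. New: ready(item2).
Round 6: r4 [valid(node2) AND ready(item2) -> signed(obj2)]. New: signed(obj2).
Derived: has_feathers(item2) (round 3), signed(obj2) (round 6), ready(item2) (round 5), closed(obj2) (round 1). metal(obj2) never appears in any round.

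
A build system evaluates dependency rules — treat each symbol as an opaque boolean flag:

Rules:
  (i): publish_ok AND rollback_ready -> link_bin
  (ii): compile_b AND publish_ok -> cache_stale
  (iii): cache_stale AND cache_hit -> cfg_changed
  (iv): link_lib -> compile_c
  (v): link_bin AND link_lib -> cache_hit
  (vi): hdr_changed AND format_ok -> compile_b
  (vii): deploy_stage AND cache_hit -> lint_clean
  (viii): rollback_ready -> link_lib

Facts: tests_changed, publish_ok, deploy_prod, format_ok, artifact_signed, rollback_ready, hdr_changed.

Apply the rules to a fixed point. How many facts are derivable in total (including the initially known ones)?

[1] (i) [publish_ok AND rollback_ready -> link_bin]; (vi) [hdr_changed AND format_ok -> compile_b]; (viii) [rollback_ready -> link_lib]. ⇒ new: link_bin, compile_b, link_lib.
[2] (ii) [compile_b AND publish_ok -> cache_stale]; (iv) [link_lib -> compile_c]; (v) [link_bin AND link_lib -> cache_hit]. ⇒ new: cache_stale, compile_c, cache_hit.
[3] (iii) [cache_stale AND cache_hit -> cfg_changed]. ⇒ new: cfg_changed.
Closure: {artifact_signed, cache_hit, cache_stale, cfg_changed, compile_b, compile_c, deploy_prod, format_ok, hdr_changed, link_bin, link_lib, publish_ok, rollback_ready, tests_changed} — 14 facts.

14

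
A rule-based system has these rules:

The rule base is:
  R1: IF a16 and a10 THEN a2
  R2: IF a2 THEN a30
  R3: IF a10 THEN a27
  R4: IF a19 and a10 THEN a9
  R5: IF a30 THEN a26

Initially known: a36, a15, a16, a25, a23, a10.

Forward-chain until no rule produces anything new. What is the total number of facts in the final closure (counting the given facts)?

10

Round 1 fires R1, R3, giving a2, a27.
Round 2 fires R2, giving a30.
Round 3 fires R5, giving a26.
Closure: {a10, a15, a16, a2, a23, a25, a26, a27, a30, a36} — 10 facts.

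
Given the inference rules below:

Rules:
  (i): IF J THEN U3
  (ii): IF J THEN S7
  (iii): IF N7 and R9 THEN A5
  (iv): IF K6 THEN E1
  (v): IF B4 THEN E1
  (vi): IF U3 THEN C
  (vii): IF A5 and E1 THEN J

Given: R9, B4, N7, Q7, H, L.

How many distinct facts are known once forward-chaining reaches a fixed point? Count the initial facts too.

12

Round 1: (iii) [IF N7 and R9 THEN A5]; (v) [IF B4 THEN E1]. Adds A5, E1.
Round 2: (vii) [IF A5 and E1 THEN J]. Adds J.
Round 3: (i) [IF J THEN U3]; (ii) [IF J THEN S7]. Adds U3, S7.
Round 4: (vi) [IF U3 THEN C]. Adds C.
Closure: {A5, B4, C, E1, H, J, L, N7, Q7, R9, S7, U3} — 12 facts.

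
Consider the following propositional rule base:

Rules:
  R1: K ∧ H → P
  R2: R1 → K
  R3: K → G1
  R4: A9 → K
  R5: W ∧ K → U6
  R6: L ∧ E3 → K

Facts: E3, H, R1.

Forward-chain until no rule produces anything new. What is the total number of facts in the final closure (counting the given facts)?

6

[1] R2 [R1 → K]. ⇒ new: K.
[2] R1 [K ∧ H → P]; R3 [K → G1]. ⇒ new: P, G1.
Closure: {E3, G1, H, K, P, R1} — 6 facts.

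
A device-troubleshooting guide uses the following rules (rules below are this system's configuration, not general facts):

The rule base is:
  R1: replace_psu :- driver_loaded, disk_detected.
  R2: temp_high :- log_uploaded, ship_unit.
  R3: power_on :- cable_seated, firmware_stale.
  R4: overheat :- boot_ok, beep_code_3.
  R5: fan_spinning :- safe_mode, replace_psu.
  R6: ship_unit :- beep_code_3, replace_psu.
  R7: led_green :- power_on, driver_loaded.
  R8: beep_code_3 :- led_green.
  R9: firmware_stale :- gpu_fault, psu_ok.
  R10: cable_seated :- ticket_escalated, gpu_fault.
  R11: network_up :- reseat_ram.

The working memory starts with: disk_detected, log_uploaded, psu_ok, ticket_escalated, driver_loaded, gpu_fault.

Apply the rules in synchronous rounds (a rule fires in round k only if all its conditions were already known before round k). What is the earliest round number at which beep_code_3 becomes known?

4

Round 1 — R1, R9, R10, derive replace_psu, firmware_stale, cable_seated.
Round 2 — R3, derive power_on.
Round 3 — R7, derive led_green.
Round 4 — R8, derive beep_code_3.
beep_code_3 first appears in round 4.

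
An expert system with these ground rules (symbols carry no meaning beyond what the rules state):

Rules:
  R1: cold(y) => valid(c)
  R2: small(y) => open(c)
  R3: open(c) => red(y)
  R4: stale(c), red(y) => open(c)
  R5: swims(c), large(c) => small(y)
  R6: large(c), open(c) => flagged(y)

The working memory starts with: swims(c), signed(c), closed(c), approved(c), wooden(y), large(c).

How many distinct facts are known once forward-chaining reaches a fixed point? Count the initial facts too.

10

Round 1: R5 [swims(c), large(c) => small(y)]. Adds small(y).
Round 2: R2 [small(y) => open(c)]. Adds open(c).
Round 3: R3 [open(c) => red(y)]; R6 [large(c), open(c) => flagged(y)]. Adds red(y), flagged(y).
Closure: {approved(c), closed(c), flagged(y), large(c), open(c), red(y), signed(c), small(y), swims(c), wooden(y)} — 10 facts.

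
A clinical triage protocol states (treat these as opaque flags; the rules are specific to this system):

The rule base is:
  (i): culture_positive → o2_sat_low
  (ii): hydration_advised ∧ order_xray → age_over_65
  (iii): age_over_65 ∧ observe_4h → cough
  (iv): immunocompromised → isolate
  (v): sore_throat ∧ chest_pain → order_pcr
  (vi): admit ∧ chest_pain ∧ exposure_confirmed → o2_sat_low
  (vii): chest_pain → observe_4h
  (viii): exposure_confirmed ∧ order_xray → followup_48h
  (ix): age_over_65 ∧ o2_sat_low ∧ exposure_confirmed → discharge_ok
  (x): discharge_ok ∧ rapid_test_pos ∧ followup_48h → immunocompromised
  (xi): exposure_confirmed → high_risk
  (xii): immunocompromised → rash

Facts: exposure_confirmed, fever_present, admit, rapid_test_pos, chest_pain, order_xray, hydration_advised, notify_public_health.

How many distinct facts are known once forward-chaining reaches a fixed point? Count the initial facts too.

Round 1 fires (ii), (vi), (vii), (viii), (xi), giving age_over_65, o2_sat_low, observe_4h, followup_48h, high_risk.
Round 2 fires (iii), (ix), giving cough, discharge_ok.
Round 3 fires (x), giving immunocompromised.
Round 4 fires (iv), (xii), giving isolate, rash.
Closure: {admit, age_over_65, chest_pain, cough, discharge_ok, exposure_confirmed, fever_present, followup_48h, high_risk, hydration_advised, immunocompromised, isolate, notify_public_health, o2_sat_low, observe_4h, order_xray, rapid_test_pos, rash} — 18 facts.

18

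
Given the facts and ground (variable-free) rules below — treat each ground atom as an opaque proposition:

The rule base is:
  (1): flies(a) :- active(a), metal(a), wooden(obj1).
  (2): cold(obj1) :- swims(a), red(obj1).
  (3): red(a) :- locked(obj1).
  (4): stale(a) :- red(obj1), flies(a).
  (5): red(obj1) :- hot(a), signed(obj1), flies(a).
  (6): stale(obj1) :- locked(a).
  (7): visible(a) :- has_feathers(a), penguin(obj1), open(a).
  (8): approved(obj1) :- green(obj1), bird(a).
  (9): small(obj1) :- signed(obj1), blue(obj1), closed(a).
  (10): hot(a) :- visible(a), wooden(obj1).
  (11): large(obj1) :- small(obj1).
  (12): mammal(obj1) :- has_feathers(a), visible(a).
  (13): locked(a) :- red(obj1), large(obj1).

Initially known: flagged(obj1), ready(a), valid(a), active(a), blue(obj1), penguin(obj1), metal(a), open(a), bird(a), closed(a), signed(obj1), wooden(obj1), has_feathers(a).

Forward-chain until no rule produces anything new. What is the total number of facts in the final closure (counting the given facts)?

Round 1: (1) [flies(a) :- active(a), metal(a), wooden(obj1).]; (7) [visible(a) :- has_feathers(a), penguin(obj1), open(a).]; (9) [small(obj1) :- signed(obj1), blue(obj1), closed(a).]. New: flies(a), visible(a), small(obj1).
Round 2: (10) [hot(a) :- visible(a), wooden(obj1).]; (11) [large(obj1) :- small(obj1).]; (12) [mammal(obj1) :- has_feathers(a), visible(a).]. New: hot(a), large(obj1), mammal(obj1).
Round 3: (5) [red(obj1) :- hot(a), signed(obj1), flies(a).]. New: red(obj1).
Round 4: (4) [stale(a) :- red(obj1), flies(a).]; (13) [locked(a) :- red(obj1), large(obj1).]. New: stale(a), locked(a).
Round 5: (6) [stale(obj1) :- locked(a).]. New: stale(obj1).
Closure: {active(a), bird(a), blue(obj1), closed(a), flagged(obj1), flies(a), has_feathers(a), hot(a), large(obj1), locked(a), mammal(obj1), metal(a), open(a), penguin(obj1), ready(a), red(obj1), signed(obj1), small(obj1), stale(a), stale(obj1), valid(a), visible(a), wooden(obj1)} — 23 facts.

23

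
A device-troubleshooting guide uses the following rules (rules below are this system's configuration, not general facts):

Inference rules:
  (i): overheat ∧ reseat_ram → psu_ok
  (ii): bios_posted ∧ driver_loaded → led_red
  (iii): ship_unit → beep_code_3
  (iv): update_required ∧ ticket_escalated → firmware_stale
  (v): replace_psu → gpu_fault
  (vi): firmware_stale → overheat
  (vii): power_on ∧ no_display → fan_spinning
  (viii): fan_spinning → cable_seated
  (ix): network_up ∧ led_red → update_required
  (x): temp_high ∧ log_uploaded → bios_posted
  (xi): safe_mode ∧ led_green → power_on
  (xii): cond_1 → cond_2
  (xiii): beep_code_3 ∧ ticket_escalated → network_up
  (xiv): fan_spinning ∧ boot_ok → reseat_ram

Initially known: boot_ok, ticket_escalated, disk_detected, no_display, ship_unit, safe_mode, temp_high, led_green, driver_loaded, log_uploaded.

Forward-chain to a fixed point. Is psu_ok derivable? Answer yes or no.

yes

Round 1: (iii) [ship_unit → beep_code_3]; (x) [temp_high ∧ log_uploaded → bios_posted]; (xi) [safe_mode ∧ led_green → power_on]. Adds beep_code_3, bios_posted, power_on.
Round 2: (ii) [bios_posted ∧ driver_loaded → led_red]; (vii) [power_on ∧ no_display → fan_spinning]; (xiii) [beep_code_3 ∧ ticket_escalated → network_up]. Adds led_red, fan_spinning, network_up.
Round 3: (viii) [fan_spinning → cable_seated]; (ix) [network_up ∧ led_red → update_required]; (xiv) [fan_spinning ∧ boot_ok → reseat_ram]. Adds cable_seated, update_required, reseat_ram.
Round 4: (iv) [update_required ∧ ticket_escalated → firmware_stale]. Adds firmware_stale.
Round 5: (vi) [firmware_stale → overheat]. Adds overheat.
Round 6: (i) [overheat ∧ reseat_ram → psu_ok]. Adds psu_ok.
psu_ok appears in round 6, so it is derivable.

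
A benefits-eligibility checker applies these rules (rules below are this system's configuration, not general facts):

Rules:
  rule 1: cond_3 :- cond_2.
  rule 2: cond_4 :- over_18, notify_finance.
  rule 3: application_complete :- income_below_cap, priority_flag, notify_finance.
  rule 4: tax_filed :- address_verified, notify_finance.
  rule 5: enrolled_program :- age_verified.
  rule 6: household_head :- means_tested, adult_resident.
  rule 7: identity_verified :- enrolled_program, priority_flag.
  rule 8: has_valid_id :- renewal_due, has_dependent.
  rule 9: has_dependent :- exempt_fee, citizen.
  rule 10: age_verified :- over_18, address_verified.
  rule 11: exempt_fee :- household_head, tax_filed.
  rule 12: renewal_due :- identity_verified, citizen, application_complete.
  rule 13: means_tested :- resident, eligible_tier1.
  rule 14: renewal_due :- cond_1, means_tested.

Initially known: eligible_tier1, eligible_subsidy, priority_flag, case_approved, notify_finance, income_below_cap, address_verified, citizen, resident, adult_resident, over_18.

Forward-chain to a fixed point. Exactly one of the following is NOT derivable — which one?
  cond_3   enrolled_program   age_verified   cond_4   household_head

Round 1 — rule 2, rule 3, rule 4, rule 10, rule 13, derive cond_4, application_complete, tax_filed, age_verified, means_tested.
Round 2 — rule 5, rule 6, derive enrolled_program, household_head.
Round 3 — rule 7, rule 11, derive identity_verified, exempt_fee.
Round 4 — rule 9, rule 12, derive has_dependent, renewal_due.
Round 5 — rule 8, derive has_valid_id.
Derived: enrolled_program (round 2), cond_4 (round 1), age_verified (round 1), household_head (round 2). cond_3 never appears in any round.

cond_3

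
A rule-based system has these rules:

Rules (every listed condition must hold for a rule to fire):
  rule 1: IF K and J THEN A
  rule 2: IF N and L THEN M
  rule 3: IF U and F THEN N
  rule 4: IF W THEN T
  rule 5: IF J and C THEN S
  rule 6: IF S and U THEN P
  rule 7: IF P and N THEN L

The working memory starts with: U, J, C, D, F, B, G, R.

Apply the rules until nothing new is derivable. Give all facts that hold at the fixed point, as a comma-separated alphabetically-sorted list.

B, C, D, F, G, J, L, M, N, P, R, S, U

[1] rule 3 [IF U and F THEN N]; rule 5 [IF J and C THEN S]. ⇒ new: N, S.
[2] rule 6 [IF S and U THEN P]. ⇒ new: P.
[3] rule 7 [IF P and N THEN L]. ⇒ new: L.
[4] rule 2 [IF N and L THEN M]. ⇒ new: M.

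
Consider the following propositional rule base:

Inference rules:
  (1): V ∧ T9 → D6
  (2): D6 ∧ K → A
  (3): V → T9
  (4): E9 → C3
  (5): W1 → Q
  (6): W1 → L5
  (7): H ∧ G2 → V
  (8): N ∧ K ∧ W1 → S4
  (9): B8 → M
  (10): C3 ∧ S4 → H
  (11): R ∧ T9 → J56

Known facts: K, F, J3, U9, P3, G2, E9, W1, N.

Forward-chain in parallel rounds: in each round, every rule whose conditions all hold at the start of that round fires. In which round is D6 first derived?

5

Round 1: (4) [E9 → C3]; (5) [W1 → Q]; (6) [W1 → L5]; (8) [N ∧ K ∧ W1 → S4]. New: C3, Q, L5, S4.
Round 2: (10) [C3 ∧ S4 → H]. New: H.
Round 3: (7) [H ∧ G2 → V]. New: V.
Round 4: (3) [V → T9]. New: T9.
Round 5: (1) [V ∧ T9 → D6]. New: D6.
D6 first appears in round 5.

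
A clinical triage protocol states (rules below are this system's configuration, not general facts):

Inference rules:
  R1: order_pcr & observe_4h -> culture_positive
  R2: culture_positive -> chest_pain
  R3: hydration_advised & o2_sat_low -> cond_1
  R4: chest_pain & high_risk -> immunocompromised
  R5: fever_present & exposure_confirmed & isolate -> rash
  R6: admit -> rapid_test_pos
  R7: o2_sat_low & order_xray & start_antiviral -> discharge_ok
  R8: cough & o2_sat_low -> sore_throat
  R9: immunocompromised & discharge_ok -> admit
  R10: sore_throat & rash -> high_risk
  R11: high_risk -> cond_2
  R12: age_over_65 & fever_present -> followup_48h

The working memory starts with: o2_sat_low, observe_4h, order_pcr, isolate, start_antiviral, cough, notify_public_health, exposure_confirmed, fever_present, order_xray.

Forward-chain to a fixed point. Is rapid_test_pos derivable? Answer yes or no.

Round 1: R1 [order_pcr & observe_4h -> culture_positive]; R5 [fever_present & exposure_confirmed & isolate -> rash]; R7 [o2_sat_low & order_xray & start_antiviral -> discharge_ok]; R8 [cough & o2_sat_low -> sore_throat]. Adds culture_positive, rash, discharge_ok, sore_throat.
Round 2: R2 [culture_positive -> chest_pain]; R10 [sore_throat & rash -> high_risk]. Adds chest_pain, high_risk.
Round 3: R4 [chest_pain & high_risk -> immunocompromised]; R11 [high_risk -> cond_2]. Adds immunocompromised, cond_2.
Round 4: R9 [immunocompromised & discharge_ok -> admit]. Adds admit.
Round 5: R6 [admit -> rapid_test_pos]. Adds rapid_test_pos.
rapid_test_pos appears in round 5, so it is derivable.

yes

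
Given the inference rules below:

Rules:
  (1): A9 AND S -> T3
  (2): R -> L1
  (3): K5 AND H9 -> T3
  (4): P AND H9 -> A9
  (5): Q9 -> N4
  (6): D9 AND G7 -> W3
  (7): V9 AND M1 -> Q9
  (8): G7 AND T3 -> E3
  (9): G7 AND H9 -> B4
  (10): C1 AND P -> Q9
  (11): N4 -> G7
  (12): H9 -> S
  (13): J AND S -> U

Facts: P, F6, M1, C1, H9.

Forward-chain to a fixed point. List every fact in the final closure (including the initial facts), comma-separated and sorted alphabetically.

Round 1 fires (4), (10), (12), giving A9, Q9, S.
Round 2 fires (1), (5), giving T3, N4.
Round 3 fires (11), giving G7.
Round 4 fires (8), (9), giving E3, B4.

A9, B4, C1, E3, F6, G7, H9, M1, N4, P, Q9, S, T3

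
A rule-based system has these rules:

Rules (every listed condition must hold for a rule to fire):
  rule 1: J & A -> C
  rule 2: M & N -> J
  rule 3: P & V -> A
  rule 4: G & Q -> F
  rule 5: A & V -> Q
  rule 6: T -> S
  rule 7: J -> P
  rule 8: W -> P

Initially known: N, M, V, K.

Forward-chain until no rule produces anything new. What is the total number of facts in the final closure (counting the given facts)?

9

Round 1: rule 2 [M & N -> J]. Adds J.
Round 2: rule 7 [J -> P]. Adds P.
Round 3: rule 3 [P & V -> A]. Adds A.
Round 4: rule 1 [J & A -> C]; rule 5 [A & V -> Q]. Adds C, Q.
Closure: {A, C, J, K, M, N, P, Q, V} — 9 facts.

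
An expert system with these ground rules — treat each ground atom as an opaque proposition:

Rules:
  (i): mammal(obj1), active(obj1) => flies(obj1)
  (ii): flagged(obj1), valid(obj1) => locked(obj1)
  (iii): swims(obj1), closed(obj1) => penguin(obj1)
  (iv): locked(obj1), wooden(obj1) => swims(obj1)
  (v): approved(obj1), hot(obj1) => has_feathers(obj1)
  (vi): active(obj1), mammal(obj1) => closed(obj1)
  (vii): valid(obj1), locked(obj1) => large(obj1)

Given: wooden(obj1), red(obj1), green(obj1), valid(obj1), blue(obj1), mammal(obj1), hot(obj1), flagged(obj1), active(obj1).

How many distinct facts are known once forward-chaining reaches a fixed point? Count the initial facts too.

Round 1 fires (i), (ii), (vi), giving flies(obj1), locked(obj1), closed(obj1).
Round 2 fires (iv), (vii), giving swims(obj1), large(obj1).
Round 3 fires (iii), giving penguin(obj1).
Closure: {active(obj1), blue(obj1), closed(obj1), flagged(obj1), flies(obj1), green(obj1), hot(obj1), large(obj1), locked(obj1), mammal(obj1), penguin(obj1), red(obj1), swims(obj1), valid(obj1), wooden(obj1)} — 15 facts.

15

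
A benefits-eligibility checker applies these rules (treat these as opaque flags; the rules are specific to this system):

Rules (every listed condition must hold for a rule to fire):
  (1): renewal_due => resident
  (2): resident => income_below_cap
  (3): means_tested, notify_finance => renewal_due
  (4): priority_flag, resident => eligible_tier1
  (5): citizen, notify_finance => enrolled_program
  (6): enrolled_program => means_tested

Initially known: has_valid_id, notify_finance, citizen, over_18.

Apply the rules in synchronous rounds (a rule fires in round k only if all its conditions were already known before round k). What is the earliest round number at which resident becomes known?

4

Round 1: (5) [citizen, notify_finance => enrolled_program]. New: enrolled_program.
Round 2: (6) [enrolled_program => means_tested]. New: means_tested.
Round 3: (3) [means_tested, notify_finance => renewal_due]. New: renewal_due.
Round 4: (1) [renewal_due => resident]. New: resident.
resident first appears in round 4.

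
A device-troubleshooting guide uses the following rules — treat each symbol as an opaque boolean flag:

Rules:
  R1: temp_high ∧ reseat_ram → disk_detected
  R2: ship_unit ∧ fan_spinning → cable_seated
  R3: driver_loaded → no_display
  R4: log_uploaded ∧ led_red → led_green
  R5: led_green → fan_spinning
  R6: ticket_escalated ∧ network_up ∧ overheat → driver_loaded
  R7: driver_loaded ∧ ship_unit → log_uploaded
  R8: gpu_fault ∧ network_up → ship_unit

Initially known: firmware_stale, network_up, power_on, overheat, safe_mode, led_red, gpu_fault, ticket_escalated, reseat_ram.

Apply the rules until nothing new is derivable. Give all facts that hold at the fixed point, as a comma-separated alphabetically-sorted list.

cable_seated, driver_loaded, fan_spinning, firmware_stale, gpu_fault, led_green, led_red, log_uploaded, network_up, no_display, overheat, power_on, reseat_ram, safe_mode, ship_unit, ticket_escalated

Round 1: R6 [ticket_escalated ∧ network_up ∧ overheat → driver_loaded]; R8 [gpu_fault ∧ network_up → ship_unit]. Adds driver_loaded, ship_unit.
Round 2: R3 [driver_loaded → no_display]; R7 [driver_loaded ∧ ship_unit → log_uploaded]. Adds no_display, log_uploaded.
Round 3: R4 [log_uploaded ∧ led_red → led_green]. Adds led_green.
Round 4: R5 [led_green → fan_spinning]. Adds fan_spinning.
Round 5: R2 [ship_unit ∧ fan_spinning → cable_seated]. Adds cable_seated.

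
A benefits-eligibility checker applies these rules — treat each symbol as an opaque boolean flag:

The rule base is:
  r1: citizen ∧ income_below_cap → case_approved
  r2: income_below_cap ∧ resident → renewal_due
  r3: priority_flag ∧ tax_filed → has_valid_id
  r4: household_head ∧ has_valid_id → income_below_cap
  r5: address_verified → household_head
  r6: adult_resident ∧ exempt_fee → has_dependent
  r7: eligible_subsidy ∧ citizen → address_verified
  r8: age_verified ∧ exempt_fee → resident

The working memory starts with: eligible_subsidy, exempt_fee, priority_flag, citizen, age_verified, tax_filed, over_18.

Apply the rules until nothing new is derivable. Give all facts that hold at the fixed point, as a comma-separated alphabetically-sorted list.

Round 1 fires r3, r7, r8, giving has_valid_id, address_verified, resident.
Round 2 fires r5, giving household_head.
Round 3 fires r4, giving income_below_cap.
Round 4 fires r1, r2, giving case_approved, renewal_due.

address_verified, age_verified, case_approved, citizen, eligible_subsidy, exempt_fee, has_valid_id, household_head, income_below_cap, over_18, priority_flag, renewal_due, resident, tax_filed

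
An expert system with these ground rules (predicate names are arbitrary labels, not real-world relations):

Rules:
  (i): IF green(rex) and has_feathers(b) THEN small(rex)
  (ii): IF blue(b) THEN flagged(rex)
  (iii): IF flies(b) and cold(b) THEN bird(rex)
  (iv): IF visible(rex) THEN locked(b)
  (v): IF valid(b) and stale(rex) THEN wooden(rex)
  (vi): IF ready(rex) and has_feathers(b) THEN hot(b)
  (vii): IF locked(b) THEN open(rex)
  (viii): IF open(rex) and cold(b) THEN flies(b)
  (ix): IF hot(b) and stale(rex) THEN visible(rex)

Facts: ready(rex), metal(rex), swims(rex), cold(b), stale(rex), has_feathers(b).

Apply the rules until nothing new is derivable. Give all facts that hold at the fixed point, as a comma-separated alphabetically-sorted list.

bird(rex), cold(b), flies(b), has_feathers(b), hot(b), locked(b), metal(rex), open(rex), ready(rex), stale(rex), swims(rex), visible(rex)

Round 1: (vi) [IF ready(rex) and has_feathers(b) THEN hot(b)]. New: hot(b).
Round 2: (ix) [IF hot(b) and stale(rex) THEN visible(rex)]. New: visible(rex).
Round 3: (iv) [IF visible(rex) THEN locked(b)]. New: locked(b).
Round 4: (vii) [IF locked(b) THEN open(rex)]. New: open(rex).
Round 5: (viii) [IF open(rex) and cold(b) THEN flies(b)]. New: flies(b).
Round 6: (iii) [IF flies(b) and cold(b) THEN bird(rex)]. New: bird(rex).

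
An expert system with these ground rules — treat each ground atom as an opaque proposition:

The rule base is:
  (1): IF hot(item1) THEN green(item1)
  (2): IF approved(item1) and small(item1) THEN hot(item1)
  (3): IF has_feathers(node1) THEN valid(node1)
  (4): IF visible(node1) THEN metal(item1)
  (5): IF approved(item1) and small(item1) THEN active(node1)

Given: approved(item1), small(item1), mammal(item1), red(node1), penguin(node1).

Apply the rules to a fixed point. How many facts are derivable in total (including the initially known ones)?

Round 1 — (2), (5), derive hot(item1), active(node1).
Round 2 — (1), derive green(item1).
Closure: {active(node1), approved(item1), green(item1), hot(item1), mammal(item1), penguin(node1), red(node1), small(item1)} — 8 facts.

8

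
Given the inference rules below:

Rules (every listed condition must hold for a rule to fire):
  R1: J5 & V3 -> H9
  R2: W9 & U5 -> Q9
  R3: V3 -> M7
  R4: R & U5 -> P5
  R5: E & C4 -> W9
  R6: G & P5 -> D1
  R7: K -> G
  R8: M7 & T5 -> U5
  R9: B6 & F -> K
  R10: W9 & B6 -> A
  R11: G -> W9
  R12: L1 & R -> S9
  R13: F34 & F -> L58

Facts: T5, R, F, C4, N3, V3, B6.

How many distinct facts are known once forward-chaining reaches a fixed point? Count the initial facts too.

Round 1 fires R3, R9, giving M7, K.
Round 2 fires R7, R8, giving G, U5.
Round 3 fires R4, R11, giving P5, W9.
Round 4 fires R2, R6, R10, giving Q9, D1, A.
Closure: {A, B6, C4, D1, F, G, K, M7, N3, P5, Q9, R, T5, U5, V3, W9} — 16 facts.

16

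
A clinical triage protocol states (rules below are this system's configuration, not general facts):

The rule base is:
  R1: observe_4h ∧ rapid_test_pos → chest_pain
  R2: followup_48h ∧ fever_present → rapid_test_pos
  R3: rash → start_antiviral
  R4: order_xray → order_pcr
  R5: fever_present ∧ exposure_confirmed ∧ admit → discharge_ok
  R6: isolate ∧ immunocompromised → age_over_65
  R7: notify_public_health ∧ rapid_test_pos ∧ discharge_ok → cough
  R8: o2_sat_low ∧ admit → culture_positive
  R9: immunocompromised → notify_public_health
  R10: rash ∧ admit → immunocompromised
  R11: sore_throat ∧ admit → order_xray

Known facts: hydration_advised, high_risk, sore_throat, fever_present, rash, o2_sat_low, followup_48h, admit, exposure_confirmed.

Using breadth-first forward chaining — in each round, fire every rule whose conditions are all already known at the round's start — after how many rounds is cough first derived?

[1] R2 [followup_48h ∧ fever_present → rapid_test_pos]; R3 [rash → start_antiviral]; R5 [fever_present ∧ exposure_confirmed ∧ admit → discharge_ok]; R8 [o2_sat_low ∧ admit → culture_positive]; R10 [rash ∧ admit → immunocompromised]; R11 [sore_throat ∧ admit → order_xray]. ⇒ new: rapid_test_pos, start_antiviral, discharge_ok, culture_positive, immunocompromised, order_xray.
[2] R4 [order_xray → order_pcr]; R9 [immunocompromised → notify_public_health]. ⇒ new: order_pcr, notify_public_health.
[3] R7 [notify_public_health ∧ rapid_test_pos ∧ discharge_ok → cough]. ⇒ new: cough.
cough first appears in round 3.

3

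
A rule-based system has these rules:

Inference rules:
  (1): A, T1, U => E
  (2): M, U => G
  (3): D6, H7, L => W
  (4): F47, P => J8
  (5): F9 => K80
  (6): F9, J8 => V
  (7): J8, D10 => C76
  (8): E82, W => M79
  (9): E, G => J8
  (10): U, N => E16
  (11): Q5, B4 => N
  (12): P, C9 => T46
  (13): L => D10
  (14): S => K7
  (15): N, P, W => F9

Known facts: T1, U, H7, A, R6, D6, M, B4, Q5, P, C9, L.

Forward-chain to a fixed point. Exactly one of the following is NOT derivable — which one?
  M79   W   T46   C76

Round 1 — (1), (2), (3), (11), (12), (13), derive E, G, W, N, T46, D10.
Round 2 — (9), (10), (15), derive J8, E16, F9.
Round 3 — (5), (6), (7), derive K80, V, C76.
Derived: W (round 1), C76 (round 3), T46 (round 1). M79 never appears in any round.

M79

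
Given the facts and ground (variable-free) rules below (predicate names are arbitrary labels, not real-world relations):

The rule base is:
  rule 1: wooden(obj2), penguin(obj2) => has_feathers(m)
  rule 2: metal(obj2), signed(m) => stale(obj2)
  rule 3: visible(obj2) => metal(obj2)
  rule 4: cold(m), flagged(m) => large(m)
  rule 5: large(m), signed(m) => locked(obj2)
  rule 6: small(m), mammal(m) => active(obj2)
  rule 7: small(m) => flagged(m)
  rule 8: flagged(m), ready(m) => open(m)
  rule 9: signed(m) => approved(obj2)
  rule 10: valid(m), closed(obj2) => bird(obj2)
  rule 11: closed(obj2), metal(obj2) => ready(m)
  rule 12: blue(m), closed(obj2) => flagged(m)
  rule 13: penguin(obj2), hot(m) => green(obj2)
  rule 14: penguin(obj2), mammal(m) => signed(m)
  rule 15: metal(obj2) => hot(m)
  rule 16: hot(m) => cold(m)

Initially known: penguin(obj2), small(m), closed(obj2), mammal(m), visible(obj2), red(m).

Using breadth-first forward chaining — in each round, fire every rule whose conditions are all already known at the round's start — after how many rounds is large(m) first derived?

[1] rule 3 [visible(obj2) => metal(obj2)]; rule 6 [small(m), mammal(m) => active(obj2)]; rule 7 [small(m) => flagged(m)]; rule 14 [penguin(obj2), mammal(m) => signed(m)]. ⇒ new: metal(obj2), active(obj2), flagged(m), signed(m).
[2] rule 2 [metal(obj2), signed(m) => stale(obj2)]; rule 9 [signed(m) => approved(obj2)]; rule 11 [closed(obj2), metal(obj2) => ready(m)]; rule 15 [metal(obj2) => hot(m)]. ⇒ new: stale(obj2), approved(obj2), ready(m), hot(m).
[3] rule 8 [flagged(m), ready(m) => open(m)]; rule 13 [penguin(obj2), hot(m) => green(obj2)]; rule 16 [hot(m) => cold(m)]. ⇒ new: open(m), green(obj2), cold(m).
[4] rule 4 [cold(m), flagged(m) => large(m)]. ⇒ new: large(m).
large(m) first appears in round 4.

4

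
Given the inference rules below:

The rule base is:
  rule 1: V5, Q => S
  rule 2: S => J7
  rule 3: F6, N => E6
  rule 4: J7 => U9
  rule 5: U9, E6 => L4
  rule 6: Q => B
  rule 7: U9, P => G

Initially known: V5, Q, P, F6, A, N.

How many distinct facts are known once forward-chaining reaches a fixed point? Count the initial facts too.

13

[1] rule 1 [V5, Q => S]; rule 3 [F6, N => E6]; rule 6 [Q => B]. ⇒ new: S, E6, B.
[2] rule 2 [S => J7]. ⇒ new: J7.
[3] rule 4 [J7 => U9]. ⇒ new: U9.
[4] rule 5 [U9, E6 => L4]; rule 7 [U9, P => G]. ⇒ new: L4, G.
Closure: {A, B, E6, F6, G, J7, L4, N, P, Q, S, U9, V5} — 13 facts.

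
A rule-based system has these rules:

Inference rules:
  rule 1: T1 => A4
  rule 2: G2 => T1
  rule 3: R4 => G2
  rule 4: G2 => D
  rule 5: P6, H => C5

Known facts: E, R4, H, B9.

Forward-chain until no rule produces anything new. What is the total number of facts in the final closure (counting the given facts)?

8

Round 1: rule 3 [R4 => G2]. New: G2.
Round 2: rule 2 [G2 => T1]; rule 4 [G2 => D]. New: T1, D.
Round 3: rule 1 [T1 => A4]. New: A4.
Closure: {A4, B9, D, E, G2, H, R4, T1} — 8 facts.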